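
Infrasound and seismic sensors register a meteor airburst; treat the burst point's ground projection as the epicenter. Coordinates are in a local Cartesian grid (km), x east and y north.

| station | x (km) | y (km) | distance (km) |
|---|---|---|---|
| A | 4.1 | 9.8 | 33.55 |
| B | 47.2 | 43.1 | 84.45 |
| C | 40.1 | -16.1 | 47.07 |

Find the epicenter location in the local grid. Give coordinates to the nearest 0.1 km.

(-6.6, -22.0)

Circle about each station: (x − 4.1)² + (y − 9.8)² = 33.55²; (x − 47.2)² + (y − 43.1)² = 84.45²; (x − 40.1)² + (y + 16.1)² = 47.07².
Subtracting pairs of circle equations eliminates x²+y² and gives linear equations (the radical axes):
86.2 x + 66.6 y = -2033.60
72.0 x − 51.8 y = 664.39
Solving the 2×2 system: x ≈ -6.6, y ≈ -22.0 km.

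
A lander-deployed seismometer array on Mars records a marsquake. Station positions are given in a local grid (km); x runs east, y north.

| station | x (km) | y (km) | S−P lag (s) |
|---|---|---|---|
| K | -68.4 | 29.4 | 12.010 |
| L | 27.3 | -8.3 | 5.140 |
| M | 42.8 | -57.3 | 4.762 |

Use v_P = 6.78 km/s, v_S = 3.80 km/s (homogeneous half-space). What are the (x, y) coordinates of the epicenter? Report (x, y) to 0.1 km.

3.3 km east, -45.7 km north

Distance from S−P lag: d = Δt · v_P v_S / (v_P − v_S) = Δt · (6.78·3.80)/(6.78−3.80) ≈ 8.6456·Δt.
So d_K = 103.83, d_L = 44.44, d_M = 41.17 km.
Circle about each station: (x + 68.4)² + (y − 29.4)² = 103.83²; (x − 27.3)² + (y + 8.3)² = 44.44²; (x − 42.8)² + (y + 57.3)² = 41.17².
Subtracting pairs of circle equations eliminates x²+y² and gives linear equations (the radical axes):
191.4 x − 75.4 y = 4077.02
222.4 x − 173.4 y = 8657.91
Solving the 2×2 system: x ≈ 3.3, y ≈ -45.7 km.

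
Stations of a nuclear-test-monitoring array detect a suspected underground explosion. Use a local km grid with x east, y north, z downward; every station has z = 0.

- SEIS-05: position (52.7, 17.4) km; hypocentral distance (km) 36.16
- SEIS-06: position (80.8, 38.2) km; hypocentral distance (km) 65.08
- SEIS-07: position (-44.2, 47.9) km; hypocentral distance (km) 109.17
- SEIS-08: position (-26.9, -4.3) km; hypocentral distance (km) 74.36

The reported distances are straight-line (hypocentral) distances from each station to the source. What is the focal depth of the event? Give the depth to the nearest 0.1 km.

Each station gives a sphere (x−x_i)² + (y−y_i)² + z² = d_i² (stations at z=0).
Subtracting the SEIS-05 sphere from SEIS-06 and SEIS-07: z² cancels, leaving linear equations in x and y:
56.2 x + 41.6 y = 1979.97
-193.8 x + 61.0 y = -9442.54
Solving: x ≈ 44.698, y ≈ -12.789 km (keep extra digits for the depth step; rounded: 44.7, -12.8).
Then from the SEIS-05 sphere: z² = 36.16² − (x − 52.7)² − (y − 17.4)² with x = 44.698, y = -12.789, so z ≈ 18.225 ≈ 18.2 km.
Check against SEIS-08 (with the unrounded solution): distance 74.37 ≈ 74.36 km. ✓

depth ≈ 18.2 km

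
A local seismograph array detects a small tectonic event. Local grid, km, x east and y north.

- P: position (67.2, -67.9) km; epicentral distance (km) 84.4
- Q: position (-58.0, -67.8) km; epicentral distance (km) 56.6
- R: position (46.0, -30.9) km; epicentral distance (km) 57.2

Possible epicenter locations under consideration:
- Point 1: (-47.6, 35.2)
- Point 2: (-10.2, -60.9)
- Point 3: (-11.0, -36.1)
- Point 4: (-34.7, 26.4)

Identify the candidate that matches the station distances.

For each candidate, compare |candidate − station| to the reported distance:
Point 1: residuals P 69.9, Q 46.9, R 57.4 → max 69.9 km
Point 2: residuals P 6.7, Q 8.3, R 6.5 → max 8.3 km
Point 3: residuals P 0.0, Q 0.1, R 0.0 → max 0.1 km
Point 4: residuals P 54.4, Q 40.4, R 41.8 → max 54.4 km
Only Point 3 has all residuals ≈ 0.

Point 3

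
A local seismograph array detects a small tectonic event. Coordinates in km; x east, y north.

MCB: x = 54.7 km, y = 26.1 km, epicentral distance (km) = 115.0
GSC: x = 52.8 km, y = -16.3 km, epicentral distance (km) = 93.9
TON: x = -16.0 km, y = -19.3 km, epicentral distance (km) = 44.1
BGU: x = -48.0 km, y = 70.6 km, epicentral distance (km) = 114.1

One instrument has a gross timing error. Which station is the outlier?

Solve using three stations at a time. Using MCB, GSC, BGU (subtract circle equations pairwise → linear system) gives (x, y) ≈ (-37.2, -43.0).
Distances from that point to each station vs reported:
  MCB: calculated 115.0 vs reported 115.0 → residual 0.0 km
  GSC: calculated 93.9 vs reported 93.9 → residual 0.0 km
  TON: calculated 31.8 vs reported 44.1 → residual 12.3 km
  BGU: calculated 114.1 vs reported 114.1 → residual 0.0 km
MCB, GSC, BGU are mutually consistent (residuals ≈ 0); TON is off by 12.3 km.

TON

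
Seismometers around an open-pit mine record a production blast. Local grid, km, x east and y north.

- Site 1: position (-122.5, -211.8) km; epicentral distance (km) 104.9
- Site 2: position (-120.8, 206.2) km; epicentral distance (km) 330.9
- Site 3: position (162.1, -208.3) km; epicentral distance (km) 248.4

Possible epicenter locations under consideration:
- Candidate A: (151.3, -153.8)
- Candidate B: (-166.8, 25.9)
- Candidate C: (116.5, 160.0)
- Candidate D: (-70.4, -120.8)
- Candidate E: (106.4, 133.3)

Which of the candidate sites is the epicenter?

For each candidate, compare |candidate − station| to the reported distance:
Candidate A: residuals Site 1 175.0, Site 2 120.4, Site 3 192.8 → max 192.8 km
Candidate B: residuals Site 1 136.9, Site 2 144.8, Site 3 155.4 → max 155.4 km
Candidate C: residuals Site 1 337.1, Site 2 89.1, Site 3 122.7 → max 337.1 km
Candidate D: residuals Site 1 0.0, Site 2 0.0, Site 3 0.0 → max 0.0 km
Candidate E: residuals Site 1 309.2, Site 2 92.3, Site 3 97.7 → max 309.2 km
Only Candidate D has all residuals ≈ 0.

Candidate D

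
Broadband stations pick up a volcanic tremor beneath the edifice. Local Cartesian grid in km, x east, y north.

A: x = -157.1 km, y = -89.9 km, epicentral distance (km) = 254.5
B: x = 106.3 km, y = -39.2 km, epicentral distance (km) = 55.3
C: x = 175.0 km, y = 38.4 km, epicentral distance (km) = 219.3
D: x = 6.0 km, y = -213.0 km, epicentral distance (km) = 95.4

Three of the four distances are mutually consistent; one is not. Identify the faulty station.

Solve using three stations at a time. Using A, C, D (subtract circle equations pairwise → linear system) gives (x, y) ≈ (86.8, -162.4).
Distances from that point to each station vs reported:
  A: calculated 254.5 vs reported 254.5 → residual 0.0 km
  B: calculated 124.7 vs reported 55.3 → residual 69.4 km
  C: calculated 219.3 vs reported 219.3 → residual 0.0 km
  D: calculated 95.4 vs reported 95.4 → residual 0.0 km
A, C, D are mutually consistent (residuals ≈ 0); B is off by 69.4 km.

B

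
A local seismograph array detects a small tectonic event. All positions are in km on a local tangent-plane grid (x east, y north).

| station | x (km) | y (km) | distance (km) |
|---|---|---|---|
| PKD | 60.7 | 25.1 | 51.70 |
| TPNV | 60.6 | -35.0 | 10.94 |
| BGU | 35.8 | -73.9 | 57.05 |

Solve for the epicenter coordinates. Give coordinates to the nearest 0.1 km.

(67.1, -26.2)

Circle about each station: (x − 60.7)² + (y − 25.1)² = 51.70²; (x − 60.6)² + (y + 35.0)² = 10.94²; (x − 35.8)² + (y + 73.9)² = 57.05².
Subtracting the PKD equation from the TPNV and BGU equations removes the quadratic terms:
-0.2 x − 120.2 y = 3136.07
-49.8 x − 198.0 y = 1846.54
Solving the 2×2 system: x ≈ 67.1, y ≈ -26.2 km.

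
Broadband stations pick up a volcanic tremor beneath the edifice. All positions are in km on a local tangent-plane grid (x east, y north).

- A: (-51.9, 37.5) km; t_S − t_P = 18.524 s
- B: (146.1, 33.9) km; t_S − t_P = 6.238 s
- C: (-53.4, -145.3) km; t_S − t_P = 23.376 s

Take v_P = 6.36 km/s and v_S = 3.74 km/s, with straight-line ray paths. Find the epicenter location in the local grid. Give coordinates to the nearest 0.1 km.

109.6 km east, -9.4 km north

Distance from S−P lag: d = Δt · v_P v_S / (v_P − v_S) = Δt · (6.36·3.74)/(6.36−3.74) ≈ 9.0788·Δt.
So d_A = 168.18, d_B = 56.63, d_C = 212.23 km.
Circle about each station: (x + 51.9)² + (y − 37.5)² = 168.18²; (x − 146.1)² + (y − 33.9)² = 56.63²; (x + 53.4)² + (y + 145.3)² = 212.23².
Subtracting pairs of circle equations eliminates x²+y² and gives linear equations (the radical axes):
396.0 x − 7.2 y = 43472.12
-3.0 x − 365.6 y = 3106.73
Solving the 2×2 system: x ≈ 109.6, y ≈ -9.4 km.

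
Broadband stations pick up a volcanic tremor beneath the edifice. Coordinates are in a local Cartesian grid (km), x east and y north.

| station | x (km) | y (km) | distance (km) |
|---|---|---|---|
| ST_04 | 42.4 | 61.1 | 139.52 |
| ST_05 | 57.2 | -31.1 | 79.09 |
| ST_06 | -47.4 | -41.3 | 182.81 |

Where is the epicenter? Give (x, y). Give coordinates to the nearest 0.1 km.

Circle about each station: (x − 42.4)² + (y − 61.1)² = 139.52²; (x − 57.2)² + (y + 31.1)² = 79.09²; (x + 47.4)² + (y + 41.3)² = 182.81².
Subtracting the ST_04 equation from the ST_05 and ST_06 equations removes the quadratic terms:
29.6 x − 184.4 y = 11918.68
-179.6 x − 204.8 y = -15532.19
Solving the 2×2 system: x ≈ 135.4, y ≈ -42.9 km.

135.4 km east, -42.9 km north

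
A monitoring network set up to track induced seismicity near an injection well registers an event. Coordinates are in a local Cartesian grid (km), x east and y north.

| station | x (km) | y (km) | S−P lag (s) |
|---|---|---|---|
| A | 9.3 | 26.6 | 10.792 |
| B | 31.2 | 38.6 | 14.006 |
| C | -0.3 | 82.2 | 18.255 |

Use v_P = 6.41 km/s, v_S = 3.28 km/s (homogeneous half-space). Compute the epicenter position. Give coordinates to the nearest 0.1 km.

Distance from S−P lag: d = Δt · v_P v_S / (v_P − v_S) = Δt · (6.41·3.28)/(6.41−3.28) ≈ 6.7172·Δt.
So d_A = 72.49, d_B = 94.08, d_C = 122.62 km.
Circle about each station: (x − 9.3)² + (y − 26.6)² = 72.49²; (x − 31.2)² + (y − 38.6)² = 94.08²; (x + 0.3)² + (y − 82.2)² = 122.62².
Subtracting the A equation from the B and C equations removes the quadratic terms:
43.8 x + 24.0 y = -1926.90
-19.2 x + 111.2 y = -3817.98
Solving the 2×2 system: x ≈ -23.0, y ≈ -38.3 km.

-23.0 km east, -38.3 km north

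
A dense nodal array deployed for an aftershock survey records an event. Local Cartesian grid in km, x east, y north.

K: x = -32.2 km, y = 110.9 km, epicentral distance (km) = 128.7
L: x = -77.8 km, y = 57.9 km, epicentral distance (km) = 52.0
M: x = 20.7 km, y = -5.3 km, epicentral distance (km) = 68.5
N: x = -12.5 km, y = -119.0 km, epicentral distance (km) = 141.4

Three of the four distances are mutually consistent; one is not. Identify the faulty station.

K

Solve using three stations at a time. Using L, M, N (subtract circle equations pairwise → linear system) gives (x, y) ≈ (-43.3, 19.0).
Distances from that point to each station vs reported:
  K: calculated 92.6 vs reported 128.7 → residual 36.1 km
  L: calculated 52.0 vs reported 52.0 → residual 0.0 km
  M: calculated 68.5 vs reported 68.5 → residual 0.0 km
  N: calculated 141.4 vs reported 141.4 → residual 0.0 km
L, M, N are mutually consistent (residuals ≈ 0); K is off by 36.1 km.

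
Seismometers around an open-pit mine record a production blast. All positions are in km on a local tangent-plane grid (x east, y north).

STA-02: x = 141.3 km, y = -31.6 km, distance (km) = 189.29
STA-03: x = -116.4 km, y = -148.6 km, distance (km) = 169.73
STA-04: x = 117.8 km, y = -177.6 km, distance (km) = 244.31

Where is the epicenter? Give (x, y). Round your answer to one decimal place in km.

Circle about each station: (x − 141.3)² + (y + 31.6)² = 189.29²; (x + 116.4)² + (y + 148.6)² = 169.73²; (x − 117.8)² + (y + 177.6)² = 244.31².
Subtracting pairs of circle equations eliminates x²+y² and gives linear equations (the radical axes):
-515.4 x − 234.0 y = 21689.10
-47.0 x − 292.0 y = 597.68
Solving the 2×2 system: x ≈ -44.4, y ≈ 5.1 km.

-44.4 km east, 5.1 km north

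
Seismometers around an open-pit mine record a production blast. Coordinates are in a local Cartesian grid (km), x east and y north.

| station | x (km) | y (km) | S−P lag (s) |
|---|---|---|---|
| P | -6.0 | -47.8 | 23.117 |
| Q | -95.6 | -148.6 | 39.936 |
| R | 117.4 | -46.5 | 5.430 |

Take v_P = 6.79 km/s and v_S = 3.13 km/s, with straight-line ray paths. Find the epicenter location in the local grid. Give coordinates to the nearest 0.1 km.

x ≈ 125.0 km, y ≈ -77.1 km

Distance from S−P lag: d = Δt · v_P v_S / (v_P − v_S) = Δt · (6.79·3.13)/(6.79−3.13) ≈ 5.8067·Δt.
So d_P = 134.23, d_Q = 231.90, d_R = 31.53 km.
Circle about each station: (x + 6.0)² + (y + 47.8)² = 134.23²; (x + 95.6)² + (y + 148.6)² = 231.90²; (x − 117.4)² + (y + 46.5)² = 31.53².
Subtracting the P equation from the Q and R equations removes the quadratic terms:
-179.2 x − 201.6 y = -6859.44
246.8 x + 2.6 y = 30647.72
Solving the 2×2 system: x ≈ 125.0, y ≈ -77.1 km.
Check against P (with the unrounded x, y): √((x + 6.0)²+(y + 47.8)²) = 134.22 ≈ 134.23 km. ✓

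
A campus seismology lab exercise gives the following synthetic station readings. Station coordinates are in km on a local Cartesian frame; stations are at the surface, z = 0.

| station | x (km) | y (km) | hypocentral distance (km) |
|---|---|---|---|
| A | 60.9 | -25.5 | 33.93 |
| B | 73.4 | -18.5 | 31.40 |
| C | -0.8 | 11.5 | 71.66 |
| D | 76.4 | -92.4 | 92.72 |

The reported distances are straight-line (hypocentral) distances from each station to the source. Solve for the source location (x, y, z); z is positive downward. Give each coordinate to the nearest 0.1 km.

(63.9, -4.4, 26.4)

Each station gives a sphere (x−x_i)² + (y−y_i)² + z² = d_i² (stations at z=0).
Subtracting the A sphere from B and C: z² cancels, leaving linear equations in x and y:
25.0 x + 14.0 y = 1536.03
-123.4 x + 74.0 y = -8210.08
Solving: x ≈ 63.900, y ≈ -4.390 km (keep extra digits for the depth step; rounded: 63.9, -4.4).
Then from the A sphere: z² = 33.93² − (x − 60.9)² − (y + 25.5)² with x = 63.900, y = -4.390, so z ≈ 26.393 ≈ 26.4 km.
Check against D (with the unrounded solution): distance 92.73 ≈ 92.72 km. ✓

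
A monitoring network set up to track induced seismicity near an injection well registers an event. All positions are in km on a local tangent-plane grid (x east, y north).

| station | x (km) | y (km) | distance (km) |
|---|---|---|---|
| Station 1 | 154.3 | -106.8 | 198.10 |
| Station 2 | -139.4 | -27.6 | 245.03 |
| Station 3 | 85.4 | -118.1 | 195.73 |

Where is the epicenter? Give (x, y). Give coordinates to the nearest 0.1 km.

Circle about each station: (x − 154.3)² + (y + 106.8)² = 198.10²; (x + 139.4)² + (y + 27.6)² = 245.03²; (x − 85.4)² + (y + 118.1)² = 195.73².
Subtracting pairs of circle equations eliminates x²+y² and gives linear equations (the radical axes):
-587.4 x + 158.4 y = -35816.70
-137.8 x − 22.6 y = -13040.58
Solving the 2×2 system: x ≈ 81.9, y ≈ 77.6 km.
Check against Station 1 (with the unrounded x, y): √((x − 154.3)²+(y + 106.8)²) = 198.12 ≈ 198.10 km. ✓

81.9 km east, 77.6 km north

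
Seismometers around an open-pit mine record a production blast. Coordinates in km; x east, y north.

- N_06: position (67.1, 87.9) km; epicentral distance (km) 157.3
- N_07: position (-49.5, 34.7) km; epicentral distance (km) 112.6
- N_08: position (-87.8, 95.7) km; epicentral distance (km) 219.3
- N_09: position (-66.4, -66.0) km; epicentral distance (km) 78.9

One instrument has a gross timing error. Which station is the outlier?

Solve using three stations at a time. Using N_06, N_07, N_09 (subtract circle equations pairwise → linear system) gives (x, y) ≈ (12.2, -59.5).
Distances from that point to each station vs reported:
  N_06: calculated 157.3 vs reported 157.3 → residual 0.0 km
  N_07: calculated 112.6 vs reported 112.6 → residual 0.0 km
  N_08: calculated 184.6 vs reported 219.3 → residual 34.7 km
  N_09: calculated 78.8 vs reported 78.9 → residual 0.1 km
N_06, N_07, N_09 are mutually consistent (residuals ≈ 0); N_08 is off by 34.7 km.

N_08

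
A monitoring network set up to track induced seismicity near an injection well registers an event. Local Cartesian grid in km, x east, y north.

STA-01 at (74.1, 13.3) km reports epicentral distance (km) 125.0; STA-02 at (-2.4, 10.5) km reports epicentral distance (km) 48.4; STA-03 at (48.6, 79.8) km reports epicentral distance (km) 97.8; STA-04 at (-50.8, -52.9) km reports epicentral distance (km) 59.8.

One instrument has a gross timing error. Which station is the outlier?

STA-03

Solve using three stations at a time. Using STA-01, STA-02, STA-04 (subtract circle equations pairwise → linear system) gives (x, y) ≈ (-50.8, 7.0).
Distances from that point to each station vs reported:
  STA-01: calculated 125.0 vs reported 125.0 → residual 0.0 km
  STA-02: calculated 48.5 vs reported 48.4 → residual 0.1 km
  STA-03: calculated 123.2 vs reported 97.8 → residual 25.4 km
  STA-04: calculated 59.9 vs reported 59.8 → residual 0.1 km
STA-01, STA-02, STA-04 are mutually consistent (residuals ≈ 0); STA-03 is off by 25.4 km.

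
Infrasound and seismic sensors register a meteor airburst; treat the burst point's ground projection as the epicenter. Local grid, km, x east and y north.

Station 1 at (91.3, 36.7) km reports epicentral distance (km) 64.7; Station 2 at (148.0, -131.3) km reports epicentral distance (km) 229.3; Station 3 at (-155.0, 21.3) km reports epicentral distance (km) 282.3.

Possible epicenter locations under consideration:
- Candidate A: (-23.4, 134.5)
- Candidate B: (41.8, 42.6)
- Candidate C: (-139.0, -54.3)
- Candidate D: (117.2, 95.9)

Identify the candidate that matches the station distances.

Candidate D

For each candidate, compare |candidate − station| to the reported distance:
Candidate A: residuals Station 1 86.0, Station 2 87.0, Station 3 108.7 → max 108.7 km
Candidate B: residuals Station 1 14.8, Station 2 25.5, Station 3 84.4 → max 84.4 km
Candidate C: residuals Station 1 182.9, Station 2 67.8, Station 3 205.0 → max 205.0 km
Candidate D: residuals Station 1 0.1, Station 2 0.0, Station 3 0.1 → max 0.1 km
Only Candidate D has all residuals ≈ 0.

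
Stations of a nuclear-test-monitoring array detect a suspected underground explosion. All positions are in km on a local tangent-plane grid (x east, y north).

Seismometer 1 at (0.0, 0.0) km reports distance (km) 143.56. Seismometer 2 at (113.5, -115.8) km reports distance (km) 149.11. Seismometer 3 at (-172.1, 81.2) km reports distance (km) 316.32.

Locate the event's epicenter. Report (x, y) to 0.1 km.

Circle about each station: x² + y² = 143.56²; (x − 113.5)² + (y + 115.8)² = 149.11²; (x + 172.1)² + (y − 81.2)² = 316.32².
Subtracting pairs of circle equations eliminates x²+y² and gives linear equations (the radical axes):
227.0 x − 231.6 y = 24667.57
-344.2 x + 162.4 y = -43237.02
Solving the 2×2 system: x ≈ 140.2, y ≈ 30.9 km.

(140.2, 30.9)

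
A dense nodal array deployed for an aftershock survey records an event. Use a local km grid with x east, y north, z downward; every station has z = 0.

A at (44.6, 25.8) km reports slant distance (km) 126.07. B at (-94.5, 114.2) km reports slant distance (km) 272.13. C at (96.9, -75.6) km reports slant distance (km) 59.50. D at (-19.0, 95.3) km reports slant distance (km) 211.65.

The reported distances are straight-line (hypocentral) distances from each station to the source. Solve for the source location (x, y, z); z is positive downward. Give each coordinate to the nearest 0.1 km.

(92.1, -74.8, 59.3)

Each station gives a sphere (x−x_i)² + (y−y_i)² + z² = d_i² (stations at z=0).
Subtracting the A sphere from B and C: z² cancels, leaving linear equations in x and y:
-278.2 x + 176.8 y = -38844.00
104.6 x − 202.8 y = 24803.56
Solving: x ≈ 92.083, y ≈ -74.811 km (keep extra digits for the depth step; rounded: 92.1, -74.8).
Then from the A sphere: z² = 126.07² − (x − 44.6)² − (y − 25.8)² with x = 92.083, y = -74.811, so z ≈ 59.300 ≈ 59.3 km.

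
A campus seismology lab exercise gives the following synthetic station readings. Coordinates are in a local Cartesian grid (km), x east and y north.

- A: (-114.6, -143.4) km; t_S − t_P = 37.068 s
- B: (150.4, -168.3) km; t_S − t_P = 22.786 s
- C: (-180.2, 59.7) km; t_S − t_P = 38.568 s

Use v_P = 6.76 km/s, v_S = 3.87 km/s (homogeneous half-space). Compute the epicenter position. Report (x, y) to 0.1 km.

Distance from S−P lag: d = Δt · v_P v_S / (v_P − v_S) = Δt · (6.76·3.87)/(6.76−3.87) ≈ 9.0523·Δt.
So d_A = 335.55, d_B = 206.27, d_C = 349.13 km.
Circle about each station: (x + 114.6)² + (y + 143.4)² = 335.55²; (x − 150.4)² + (y + 168.3)² = 206.27²; (x + 180.2)² + (y − 59.7)² = 349.13².
Subtracting the A equation from the B and C equations removes the quadratic terms:
530.0 x − 49.8 y = 87294.82
-131.2 x + 406.2 y = -6958.54
Solving the 2×2 system: x ≈ 168.2, y ≈ 37.2 km.

168.2 km east, 37.2 km north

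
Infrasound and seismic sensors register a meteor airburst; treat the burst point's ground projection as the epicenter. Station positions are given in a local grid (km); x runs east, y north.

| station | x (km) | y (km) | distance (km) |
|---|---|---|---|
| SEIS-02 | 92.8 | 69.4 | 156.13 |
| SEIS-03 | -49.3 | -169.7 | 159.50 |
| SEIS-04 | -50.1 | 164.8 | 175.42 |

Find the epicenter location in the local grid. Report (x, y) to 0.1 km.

-41.4 km east, -10.4 km north

Circle about each station: (x − 92.8)² + (y − 69.4)² = 156.13²; (x + 49.3)² + (y + 169.7)² = 159.50²; (x + 50.1)² + (y − 164.8)² = 175.42².
Subtracting the SEIS-02 equation from the SEIS-03 and SEIS-04 equations removes the quadratic terms:
-284.2 x − 478.2 y = 16736.71
-285.8 x + 190.8 y = 9845.25
Solving the 2×2 system: x ≈ -41.4, y ≈ -10.4 km.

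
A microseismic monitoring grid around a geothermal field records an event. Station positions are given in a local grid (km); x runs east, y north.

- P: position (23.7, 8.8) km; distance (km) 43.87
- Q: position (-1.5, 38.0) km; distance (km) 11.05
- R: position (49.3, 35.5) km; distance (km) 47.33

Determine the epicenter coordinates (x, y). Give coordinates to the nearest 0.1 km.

x ≈ 3.6 km, y ≈ 47.8 km

Circle about each station: (x − 23.7)² + (y − 8.8)² = 43.87²; (x + 1.5)² + (y − 38.0)² = 11.05²; (x − 49.3)² + (y − 35.5)² = 47.33².
Subtracting the P equation from the Q and R equations removes the quadratic terms:
-50.4 x + 58.4 y = 2609.59
51.2 x + 53.4 y = 2736.06
Solving the 2×2 system: x ≈ 3.6, y ≈ 47.8 km.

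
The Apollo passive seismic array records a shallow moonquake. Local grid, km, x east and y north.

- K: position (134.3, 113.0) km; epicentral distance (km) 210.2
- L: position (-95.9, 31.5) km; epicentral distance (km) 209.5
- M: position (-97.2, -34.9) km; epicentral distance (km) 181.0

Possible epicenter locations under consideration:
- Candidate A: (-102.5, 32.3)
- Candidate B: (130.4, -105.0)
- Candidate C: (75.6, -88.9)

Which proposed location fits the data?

Candidate C

For each candidate, compare |candidate − station| to the reported distance:
Candidate A: residuals K 40.0, L 202.9, M 113.6 → max 202.9 km
Candidate B: residuals K 7.8, L 54.8, M 57.2 → max 57.2 km
Candidate C: residuals K 0.1, L 0.0, M 0.0 → max 0.1 km
Only Candidate C has all residuals ≈ 0.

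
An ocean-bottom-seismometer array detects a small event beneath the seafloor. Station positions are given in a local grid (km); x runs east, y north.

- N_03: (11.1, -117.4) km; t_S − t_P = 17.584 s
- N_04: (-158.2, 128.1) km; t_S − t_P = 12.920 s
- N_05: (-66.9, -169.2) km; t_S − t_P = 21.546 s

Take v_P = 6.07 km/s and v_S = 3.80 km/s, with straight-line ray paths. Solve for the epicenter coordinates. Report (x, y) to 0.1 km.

Distance from S−P lag: d = Δt · v_P v_S / (v_P − v_S) = Δt · (6.07·3.80)/(6.07−3.80) ≈ 10.1612·Δt.
So d_N_03 = 178.68, d_N_04 = 131.28, d_N_05 = 218.93 km.
Circle about each station: (x − 11.1)² + (y + 117.4)² = 178.68²; (x + 158.2)² + (y − 128.1)² = 131.28²; (x + 66.9)² + (y + 169.2)² = 218.93².
Subtracting the N_03 equation from the N_04 and N_05 equations removes the quadratic terms:
-338.6 x + 491.0 y = 42222.98
-156.0 x − 103.6 y = 3194.48
Solving the 2×2 system: x ≈ -53.2, y ≈ 49.3 km.

x ≈ -53.2 km, y ≈ 49.3 km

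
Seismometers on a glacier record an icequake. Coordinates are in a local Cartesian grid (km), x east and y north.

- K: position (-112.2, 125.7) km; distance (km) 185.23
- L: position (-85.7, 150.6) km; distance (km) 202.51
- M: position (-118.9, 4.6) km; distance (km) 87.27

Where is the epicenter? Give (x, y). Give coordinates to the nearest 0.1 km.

Circle about each station: (x + 112.2)² + (y − 125.7)² = 185.23²; (x + 85.7)² + (y − 150.6)² = 202.51²; (x + 118.9)² + (y − 4.6)² = 87.27².
Subtracting pairs of circle equations eliminates x²+y² and gives linear equations (the radical axes):
53.0 x + 49.8 y = -5064.63
-13.4 x − 242.2 y = 12463.14
Solving the 2×2 system: x ≈ -49.8, y ≈ -48.7 km.
Check against K (with the unrounded x, y): √((x + 112.2)²+(y − 125.7)²) = 185.23 ≈ 185.23 km. ✓

-49.8 km east, -48.7 km north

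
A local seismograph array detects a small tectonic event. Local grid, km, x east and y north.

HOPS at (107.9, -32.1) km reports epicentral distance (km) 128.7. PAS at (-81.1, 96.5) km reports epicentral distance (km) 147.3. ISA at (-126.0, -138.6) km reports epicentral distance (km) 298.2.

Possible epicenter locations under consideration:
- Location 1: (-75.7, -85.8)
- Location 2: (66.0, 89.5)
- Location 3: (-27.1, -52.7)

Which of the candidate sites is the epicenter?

For each candidate, compare |candidate − station| to the reported distance:
Location 1: residuals HOPS 62.6, PAS 35.1, ISA 225.3 → max 225.3 km
Location 2: residuals HOPS 0.1, PAS 0.0, ISA 0.0 → max 0.1 km
Location 3: residuals HOPS 7.9, PAS 11.4, ISA 167.2 → max 167.2 km
Only Location 2 has all residuals ≈ 0.

Location 2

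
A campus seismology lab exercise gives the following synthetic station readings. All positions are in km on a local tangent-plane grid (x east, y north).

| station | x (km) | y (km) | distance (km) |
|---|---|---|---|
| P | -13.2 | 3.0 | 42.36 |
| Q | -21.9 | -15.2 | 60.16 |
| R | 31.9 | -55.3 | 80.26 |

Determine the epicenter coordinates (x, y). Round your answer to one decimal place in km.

x ≈ 23.3 km, y ≈ 24.5 km

Circle about each station: (x + 13.2)² + (y − 3.0)² = 42.36²; (x + 21.9)² + (y + 15.2)² = 60.16²; (x − 31.9)² + (y + 55.3)² = 80.26².
Subtracting the P equation from the Q and R equations removes the quadratic terms:
-17.4 x − 36.4 y = -1297.45
90.2 x − 116.6 y = -754.84
Solving the 2×2 system: x ≈ 23.3, y ≈ 24.5 km.
Check against P (with the unrounded x, y): √((x + 13.2)²+(y − 3.0)²) = 42.37 ≈ 42.36 km. ✓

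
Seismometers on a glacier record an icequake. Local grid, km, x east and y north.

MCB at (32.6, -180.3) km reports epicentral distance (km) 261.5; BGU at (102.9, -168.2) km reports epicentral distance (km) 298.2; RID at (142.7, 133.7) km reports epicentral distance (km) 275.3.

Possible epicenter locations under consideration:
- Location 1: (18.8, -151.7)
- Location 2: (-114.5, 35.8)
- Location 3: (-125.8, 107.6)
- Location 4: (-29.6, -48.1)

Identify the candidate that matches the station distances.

Location 2

For each candidate, compare |candidate − station| to the reported distance:
Location 1: residuals MCB 229.7, BGU 212.5, RID 35.8 → max 229.7 km
Location 2: residuals MCB 0.1, BGU 0.1, RID 0.1 → max 0.1 km
Location 3: residuals MCB 67.1, BGU 60.1, RID 5.5 → max 67.1 km
Location 4: residuals MCB 115.4, BGU 119.4, RID 24.8 → max 119.4 km
Only Location 2 has all residuals ≈ 0.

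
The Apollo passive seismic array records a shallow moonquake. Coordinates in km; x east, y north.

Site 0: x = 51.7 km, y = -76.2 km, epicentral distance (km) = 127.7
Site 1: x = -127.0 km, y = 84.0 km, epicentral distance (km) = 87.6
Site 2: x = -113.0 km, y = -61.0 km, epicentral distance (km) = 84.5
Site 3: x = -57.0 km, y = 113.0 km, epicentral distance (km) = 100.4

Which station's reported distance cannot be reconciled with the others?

Solve using three stations at a time. Using Site 1, Site 2, Site 3 (subtract circle equations pairwise → linear system) gives (x, y) ≈ (-74.2, 14.1).
Distances from that point to each station vs reported:
  Site 0: calculated 154.9 vs reported 127.7 → residual 27.2 km
  Site 1: calculated 87.6 vs reported 87.6 → residual 0.0 km
  Site 2: calculated 84.5 vs reported 84.5 → residual 0.0 km
  Site 3: calculated 100.4 vs reported 100.4 → residual 0.0 km
Site 1, Site 2, Site 3 are mutually consistent (residuals ≈ 0); Site 0 is off by 27.2 km.

Site 0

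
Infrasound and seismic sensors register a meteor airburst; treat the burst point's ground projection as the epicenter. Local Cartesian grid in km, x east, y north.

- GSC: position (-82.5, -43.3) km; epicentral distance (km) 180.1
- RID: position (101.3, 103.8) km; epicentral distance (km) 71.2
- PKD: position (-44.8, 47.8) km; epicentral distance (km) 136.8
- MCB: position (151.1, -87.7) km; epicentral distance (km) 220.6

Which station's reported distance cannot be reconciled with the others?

Solve using three stations at a time. Using GSC, RID, MCB (subtract circle equations pairwise → linear system) gives (x, y) ≈ (30.4, 97.0).
Distances from that point to each station vs reported:
  GSC: calculated 180.1 vs reported 180.1 → residual 0.0 km
  RID: calculated 71.2 vs reported 71.2 → residual 0.0 km
  PKD: calculated 89.9 vs reported 136.8 → residual 46.9 km
  MCB: calculated 220.6 vs reported 220.6 → residual 0.0 km
GSC, RID, MCB are mutually consistent (residuals ≈ 0); PKD is off by 46.9 km.

PKD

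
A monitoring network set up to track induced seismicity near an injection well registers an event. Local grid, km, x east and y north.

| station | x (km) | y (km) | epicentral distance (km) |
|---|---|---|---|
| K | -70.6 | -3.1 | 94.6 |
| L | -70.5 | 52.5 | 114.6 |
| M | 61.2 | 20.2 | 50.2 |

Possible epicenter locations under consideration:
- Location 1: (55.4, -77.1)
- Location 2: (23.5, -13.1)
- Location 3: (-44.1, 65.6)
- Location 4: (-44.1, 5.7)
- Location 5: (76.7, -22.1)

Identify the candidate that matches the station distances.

For each candidate, compare |candidate − station| to the reported distance:
Location 1: residuals K 51.5, L 66.1, M 47.3 → max 66.1 km
Location 2: residuals K 0.0, L 0.0, M 0.1 → max 0.1 km
Location 3: residuals K 21.0, L 85.1, M 64.5 → max 85.1 km
Location 4: residuals K 66.7, L 60.9, M 56.1 → max 66.7 km
Location 5: residuals K 53.9, L 50.4, M 5.1 → max 53.9 km
Only Location 2 has all residuals ≈ 0.

Location 2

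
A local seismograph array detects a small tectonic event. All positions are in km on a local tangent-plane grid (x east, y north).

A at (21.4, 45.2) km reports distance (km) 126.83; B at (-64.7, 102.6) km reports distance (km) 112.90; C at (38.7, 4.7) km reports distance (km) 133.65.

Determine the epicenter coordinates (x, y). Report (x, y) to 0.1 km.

Circle about each station: (x − 21.4)² + (y − 45.2)² = 126.83²; (x + 64.7)² + (y − 102.6)² = 112.90²; (x − 38.7)² + (y − 4.7)² = 133.65².
Subtracting the A equation from the B and C equations removes the quadratic terms:
-172.2 x + 114.8 y = 15551.29
34.6 x − 81.0 y = -2757.69
Solving the 2×2 system: x ≈ -94.5, y ≈ -6.3 km.

(-94.5, -6.3)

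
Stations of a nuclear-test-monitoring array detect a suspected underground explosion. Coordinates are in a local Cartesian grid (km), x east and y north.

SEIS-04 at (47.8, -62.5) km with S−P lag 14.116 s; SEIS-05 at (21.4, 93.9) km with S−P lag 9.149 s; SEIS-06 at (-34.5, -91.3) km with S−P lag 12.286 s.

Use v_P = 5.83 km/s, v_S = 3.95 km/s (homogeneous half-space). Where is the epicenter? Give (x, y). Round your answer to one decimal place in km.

(-82.3, 51.4)

Distance from S−P lag: d = Δt · v_P v_S / (v_P − v_S) = Δt · (5.83·3.95)/(5.83−3.95) ≈ 12.2492·Δt.
So d_SEIS-04 = 172.91, d_SEIS-05 = 112.07, d_SEIS-06 = 150.49 km.
Circle about each station: (x − 47.8)² + (y + 62.5)² = 172.91²; (x − 21.4)² + (y − 93.9)² = 112.07²; (x + 34.5)² + (y + 91.3)² = 150.49².
Subtracting the SEIS-04 equation from the SEIS-05 and SEIS-06 equations removes the quadratic terms:
-52.8 x + 312.8 y = 20422.26
-164.6 x − 57.6 y = 10585.48
Solving the 2×2 system: x ≈ -82.3, y ≈ 51.4 km.
Check against SEIS-04 (with the unrounded x, y): √((x − 47.8)²+(y + 62.5)²) = 172.91 ≈ 172.91 km. ✓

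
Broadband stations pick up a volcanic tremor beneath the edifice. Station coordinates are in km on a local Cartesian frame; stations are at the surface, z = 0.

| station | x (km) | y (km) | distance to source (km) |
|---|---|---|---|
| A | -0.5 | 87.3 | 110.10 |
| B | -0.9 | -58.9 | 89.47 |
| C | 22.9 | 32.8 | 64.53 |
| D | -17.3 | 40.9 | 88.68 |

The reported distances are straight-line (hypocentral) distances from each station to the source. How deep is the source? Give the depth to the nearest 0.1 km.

Each station gives a sphere (x−x_i)² + (y−y_i)² + z² = d_i² (stations at z=0).
Subtracting the A sphere from B and C: z² cancels, leaving linear equations in x and y:
-0.8 x − 292.4 y = -34.39
46.8 x − 109.0 y = 1936.60
Solving: x ≈ 41.391, y ≈ 0.004 km (keep extra digits for the depth step; rounded: 41.4, 0.0).
Then from the A sphere: z² = 110.10² − (x + 0.5)² − (y − 87.3)² with x = 41.391, y = 0.004, so z ≈ 52.408 ≈ 52.4 km.
Check against D (with the unrounded solution): distance 88.68 ≈ 88.68 km. ✓

depth ≈ 52.4 km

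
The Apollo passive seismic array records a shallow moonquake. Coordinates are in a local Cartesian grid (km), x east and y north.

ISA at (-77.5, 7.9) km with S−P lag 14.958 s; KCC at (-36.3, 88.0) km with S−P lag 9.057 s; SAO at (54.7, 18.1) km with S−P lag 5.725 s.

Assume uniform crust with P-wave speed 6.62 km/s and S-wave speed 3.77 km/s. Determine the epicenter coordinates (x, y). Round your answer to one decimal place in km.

Distance from S−P lag: d = Δt · v_P v_S / (v_P − v_S) = Δt · (6.62·3.77)/(6.62−3.77) ≈ 8.7570·Δt.
So d_ISA = 130.99, d_KCC = 79.31, d_SAO = 50.13 km.
Circle about each station: (x + 77.5)² + (y − 7.9)² = 130.99²; (x + 36.3)² + (y − 88.0)² = 79.31²; (x − 54.7)² + (y − 18.1)² = 50.13².
Subtracting pairs of circle equations eliminates x²+y² and gives linear equations (the radical axes):
82.4 x + 160.2 y = 13861.33
264.4 x + 20.4 y = 11896.40
Solving the 2×2 system: x ≈ 39.9, y ≈ 66.0 km.
Check against ISA (with the unrounded x, y): √((x + 77.5)²+(y − 7.9)²) = 130.99 ≈ 130.99 km. ✓

39.9 km east, 66.0 km north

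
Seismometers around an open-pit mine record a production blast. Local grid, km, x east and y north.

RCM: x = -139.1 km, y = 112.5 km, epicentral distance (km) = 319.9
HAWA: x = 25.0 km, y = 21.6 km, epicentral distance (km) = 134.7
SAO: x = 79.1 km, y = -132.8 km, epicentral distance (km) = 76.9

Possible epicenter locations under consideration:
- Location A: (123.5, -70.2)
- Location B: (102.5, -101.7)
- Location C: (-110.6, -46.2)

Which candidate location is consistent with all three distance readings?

For each candidate, compare |candidate − station| to the reported distance:
Location A: residuals RCM 0.0, HAWA 0.1, SAO 0.2 → max 0.2 km
Location B: residuals RCM 3.0, HAWA 10.9, SAO 38.0 → max 38.0 km
Location C: residuals RCM 158.7, HAWA 16.9, SAO 131.6 → max 158.7 km
Only Location A has all residuals ≈ 0.

Location A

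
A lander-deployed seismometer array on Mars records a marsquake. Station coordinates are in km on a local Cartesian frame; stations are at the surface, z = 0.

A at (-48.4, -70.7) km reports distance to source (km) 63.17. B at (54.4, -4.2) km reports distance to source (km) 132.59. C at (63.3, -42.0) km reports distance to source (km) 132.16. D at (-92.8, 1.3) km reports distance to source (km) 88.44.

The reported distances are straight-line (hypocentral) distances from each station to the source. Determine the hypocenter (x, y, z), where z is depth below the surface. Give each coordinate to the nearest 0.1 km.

x ≈ -54.2 km, y ≈ -51.2 km, depth ≈ 59.8 km

Each station gives a sphere (x−x_i)² + (y−y_i)² + z² = d_i² (stations at z=0).
Subtracting the A sphere from B and C: z² cancels, leaving linear equations in x and y:
205.6 x + 133.0 y = -17953.71
223.4 x + 57.4 y = -15045.98
Solving: x ≈ -54.189, y ≈ -51.221 km (keep extra digits for the depth step; rounded: -54.2, -51.2).
Then from the A sphere: z² = 63.17² − (x + 48.4)² − (y + 70.7)² with x = -54.189, y = -51.221, so z ≈ 59.812 ≈ 59.8 km.
Check against D (with the unrounded solution): distance 88.47 ≈ 88.44 km. ✓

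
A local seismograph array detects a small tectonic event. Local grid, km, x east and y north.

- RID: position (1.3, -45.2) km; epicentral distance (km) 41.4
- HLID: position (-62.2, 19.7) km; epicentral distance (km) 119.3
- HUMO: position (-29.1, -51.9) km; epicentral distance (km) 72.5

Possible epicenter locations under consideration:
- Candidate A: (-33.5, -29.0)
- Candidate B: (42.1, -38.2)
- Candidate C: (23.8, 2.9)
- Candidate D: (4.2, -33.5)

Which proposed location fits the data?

Candidate B

For each candidate, compare |candidate − station| to the reported distance:
Candidate A: residuals RID 3.0, HLID 62.8, HUMO 49.2 → max 62.8 km
Candidate B: residuals RID 0.0, HLID 0.0, HUMO 0.0 → max 0.0 km
Candidate C: residuals RID 11.7, HLID 31.7, HUMO 3.7 → max 31.7 km
Candidate D: residuals RID 29.3, HLID 34.2, HUMO 34.5 → max 34.5 km
Only Candidate B has all residuals ≈ 0.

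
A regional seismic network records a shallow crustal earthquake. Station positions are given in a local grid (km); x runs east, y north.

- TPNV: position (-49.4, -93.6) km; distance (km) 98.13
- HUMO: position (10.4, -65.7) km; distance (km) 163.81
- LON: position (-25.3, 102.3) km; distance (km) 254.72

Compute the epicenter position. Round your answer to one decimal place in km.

x ≈ -142.8 km, y ≈ -123.7 km

Circle about each station: (x + 49.4)² + (y + 93.6)² = 98.13²; (x − 10.4)² + (y + 65.7)² = 163.81²; (x + 25.3)² + (y − 102.3)² = 254.72².
Subtracting the TPNV equation from the HUMO and LON equations removes the quadratic terms:
119.6 x + 55.8 y = -23980.89
48.2 x + 391.8 y = -55348.72
Solving the 2×2 system: x ≈ -142.8, y ≈ -123.7 km.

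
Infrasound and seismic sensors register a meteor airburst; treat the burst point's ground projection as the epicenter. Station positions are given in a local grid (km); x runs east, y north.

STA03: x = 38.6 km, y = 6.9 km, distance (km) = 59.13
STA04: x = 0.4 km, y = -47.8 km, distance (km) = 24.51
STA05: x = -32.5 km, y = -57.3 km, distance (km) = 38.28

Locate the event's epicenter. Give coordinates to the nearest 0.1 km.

x ≈ -10.6 km, y ≈ -25.9 km

Circle about each station: (x − 38.6)² + (y − 6.9)² = 59.13²; (x − 0.4)² + (y + 47.8)² = 24.51²; (x + 32.5)² + (y + 57.3)² = 38.28².
Subtracting the STA03 equation from the STA04 and STA05 equations removes the quadratic terms:
-76.4 x − 109.4 y = 3643.05
-142.2 x − 128.4 y = 4832.97
Solving the 2×2 system: x ≈ -10.6, y ≈ -25.9 km.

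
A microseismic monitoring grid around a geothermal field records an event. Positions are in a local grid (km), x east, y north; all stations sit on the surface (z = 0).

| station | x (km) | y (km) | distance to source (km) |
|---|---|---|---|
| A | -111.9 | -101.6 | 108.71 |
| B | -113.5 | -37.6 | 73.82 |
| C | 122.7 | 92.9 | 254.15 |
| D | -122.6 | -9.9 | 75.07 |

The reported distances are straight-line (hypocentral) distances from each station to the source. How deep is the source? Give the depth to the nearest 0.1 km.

Each station gives a sphere (x−x_i)² + (y−y_i)² + z² = d_i² (stations at z=0).
Subtracting the A sphere from B and C: z² cancels, leaving linear equations in x and y:
-3.2 x + 128.0 y = -2179.69
469.2 x + 389.0 y = -51932.83
Solving: x ≈ -94.605, y ≈ -19.394 km (keep extra digits for the depth step; rounded: -94.6, -19.4).
Then from the A sphere: z² = 108.71² − (x + 111.9)² − (y + 101.6)² with x = -94.605, y = -19.394, so z ≈ 68.999 ≈ 69.0 km.

depth ≈ 69.0 km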